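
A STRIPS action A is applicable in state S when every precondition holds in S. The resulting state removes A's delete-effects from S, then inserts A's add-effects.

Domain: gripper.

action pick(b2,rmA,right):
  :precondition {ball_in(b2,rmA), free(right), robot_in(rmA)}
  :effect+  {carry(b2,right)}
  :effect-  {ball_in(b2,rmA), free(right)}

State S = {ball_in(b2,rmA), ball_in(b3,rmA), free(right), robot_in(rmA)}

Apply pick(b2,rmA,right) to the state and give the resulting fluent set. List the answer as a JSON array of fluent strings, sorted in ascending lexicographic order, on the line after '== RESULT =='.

Progress:
  pre ⊆ S: {ball_in(b2,rmA), free(right), robot_in(rmA)} ⊆ S  — applicable
  S \ del = {ball_in(b3,rmA), robot_in(rmA)}
  ∪ add   = {ball_in(b3,rmA), carry(b2,right), robot_in(rmA)}

== RESULT ==
["ball_in(b3,rmA)", "carry(b2,right)", "robot_in(rmA)"]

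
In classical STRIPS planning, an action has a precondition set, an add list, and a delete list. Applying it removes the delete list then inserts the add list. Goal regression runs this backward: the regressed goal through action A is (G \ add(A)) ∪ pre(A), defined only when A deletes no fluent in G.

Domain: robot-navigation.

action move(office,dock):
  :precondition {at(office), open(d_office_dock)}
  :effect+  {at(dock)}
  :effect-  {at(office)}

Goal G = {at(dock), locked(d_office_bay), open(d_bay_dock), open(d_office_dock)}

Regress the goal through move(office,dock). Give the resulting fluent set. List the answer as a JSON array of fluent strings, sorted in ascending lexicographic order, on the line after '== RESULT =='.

Regress:
  G ∩ del = {}  (empty — regression defined)
  G \ add = {at(dock), locked(d_office_bay), open(d_bay_dock), open(d_office_dock)} \ {at(dock)} = {locked(d_office_bay), open(d_bay_dock), open(d_office_dock)}
  ∪ pre   = {locked(d_office_bay), open(d_bay_dock), open(d_office_dock)} ∪ {at(office), open(d_office_dock)}
          = {at(office), locked(d_office_bay), open(d_bay_dock), open(d_office_dock)}

== RESULT ==
["at(office)", "locked(d_office_bay)", "open(d_bay_dock)", "open(d_office_dock)"]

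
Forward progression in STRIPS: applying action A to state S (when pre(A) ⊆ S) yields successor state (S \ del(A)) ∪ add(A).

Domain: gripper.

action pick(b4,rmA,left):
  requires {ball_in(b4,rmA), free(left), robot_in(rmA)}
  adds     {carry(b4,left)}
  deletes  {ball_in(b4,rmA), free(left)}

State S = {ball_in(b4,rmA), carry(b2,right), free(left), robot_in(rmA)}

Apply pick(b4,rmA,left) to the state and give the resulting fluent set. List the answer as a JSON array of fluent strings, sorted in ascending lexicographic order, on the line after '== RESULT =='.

Progress:
  pre ⊆ S: {ball_in(b4,rmA), free(left), robot_in(rmA)} ⊆ S  — applicable
  S \ del = {carry(b2,right), robot_in(rmA)}
  ∪ add   = {carry(b2,right), carry(b4,left), robot_in(rmA)}

== RESULT ==
["carry(b2,right)", "carry(b4,left)", "robot_in(rmA)"]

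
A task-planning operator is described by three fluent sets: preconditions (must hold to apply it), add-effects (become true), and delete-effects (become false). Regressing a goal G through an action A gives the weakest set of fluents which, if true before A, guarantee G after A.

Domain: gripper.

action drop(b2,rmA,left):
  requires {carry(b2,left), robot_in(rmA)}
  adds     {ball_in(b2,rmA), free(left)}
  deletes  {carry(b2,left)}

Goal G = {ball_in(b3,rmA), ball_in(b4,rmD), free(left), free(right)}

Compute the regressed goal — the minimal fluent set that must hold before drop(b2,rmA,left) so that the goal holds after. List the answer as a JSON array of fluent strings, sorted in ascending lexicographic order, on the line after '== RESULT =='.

Regress:
  G ∩ del = {}  (empty — regression defined)
  G \ add = {ball_in(b3,rmA), ball_in(b4,rmD), free(left), free(right)} \ {ball_in(b2,rmA), free(left)} = {ball_in(b3,rmA), ball_in(b4,rmD), free(right)}
  ∪ pre   = {ball_in(b3,rmA), ball_in(b4,rmD), free(right)} ∪ {carry(b2,left), robot_in(rmA)}
          = {ball_in(b3,rmA), ball_in(b4,rmD), carry(b2,left), free(right), robot_in(rmA)}

== RESULT ==
["ball_in(b3,rmA)", "ball_in(b4,rmD)", "carry(b2,left)", "free(right)", "robot_in(rmA)"]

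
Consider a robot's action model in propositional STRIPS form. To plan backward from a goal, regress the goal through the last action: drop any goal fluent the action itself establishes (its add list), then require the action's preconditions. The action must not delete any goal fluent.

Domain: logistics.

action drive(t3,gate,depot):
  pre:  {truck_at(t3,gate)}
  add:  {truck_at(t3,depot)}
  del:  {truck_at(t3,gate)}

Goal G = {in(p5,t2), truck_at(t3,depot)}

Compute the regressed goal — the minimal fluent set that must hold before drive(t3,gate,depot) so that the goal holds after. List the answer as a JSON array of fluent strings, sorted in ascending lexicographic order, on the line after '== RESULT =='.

Regress:
  G ∩ del = {}  (empty — regression defined)
  G \ add = {in(p5,t2), truck_at(t3,depot)} \ {truck_at(t3,depot)} = {in(p5,t2)}
  ∪ pre   = {in(p5,t2)} ∪ {truck_at(t3,gate)}
          = {in(p5,t2), truck_at(t3,gate)}

== RESULT ==
["in(p5,t2)", "truck_at(t3,gate)"]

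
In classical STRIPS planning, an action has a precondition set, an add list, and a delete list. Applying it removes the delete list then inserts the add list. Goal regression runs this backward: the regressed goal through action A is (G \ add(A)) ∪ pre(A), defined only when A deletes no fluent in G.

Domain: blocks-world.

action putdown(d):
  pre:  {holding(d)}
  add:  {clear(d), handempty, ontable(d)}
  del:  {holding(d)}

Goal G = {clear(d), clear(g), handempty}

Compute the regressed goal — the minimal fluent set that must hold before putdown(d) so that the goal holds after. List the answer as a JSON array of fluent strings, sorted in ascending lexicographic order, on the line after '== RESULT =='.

Regress:
  G ∩ del = {}  (empty — regression defined)
  G \ add = {clear(d), clear(g), handempty} \ {clear(d), handempty, ontable(d)} = {clear(g)}
  ∪ pre   = {clear(g)} ∪ {holding(d)}
          = {clear(g), holding(d)}

== RESULT ==
["clear(g)", "holding(d)"]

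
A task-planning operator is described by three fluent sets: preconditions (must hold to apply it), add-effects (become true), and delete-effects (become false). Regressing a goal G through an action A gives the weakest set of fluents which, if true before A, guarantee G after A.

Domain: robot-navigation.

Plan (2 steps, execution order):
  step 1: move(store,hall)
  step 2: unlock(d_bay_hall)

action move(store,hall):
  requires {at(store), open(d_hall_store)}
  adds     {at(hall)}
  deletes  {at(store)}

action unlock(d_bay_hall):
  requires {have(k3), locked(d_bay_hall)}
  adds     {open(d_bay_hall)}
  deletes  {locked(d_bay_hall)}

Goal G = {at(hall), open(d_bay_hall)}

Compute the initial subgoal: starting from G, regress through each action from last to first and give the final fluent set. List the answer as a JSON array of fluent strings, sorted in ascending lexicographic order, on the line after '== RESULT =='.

Work backward from the goal:
  through step 2 (unlock(d_bay_hall)): drop {open(d_bay_hall)}, keep {at(hall)}, require {have(k3), locked(d_bay_hall)}
    → {at(hall), have(k3), locked(d_bay_hall)}
  through step 1 (move(store,hall)): drop {at(hall)}, keep {have(k3), locked(d_bay_hall)}, require {at(store), open(d_hall_store)}
    → {at(store), have(k3), locked(d_bay_hall), open(d_hall_store)}

== RESULT ==
["at(store)", "have(k3)", "locked(d_bay_hall)", "open(d_hall_store)"]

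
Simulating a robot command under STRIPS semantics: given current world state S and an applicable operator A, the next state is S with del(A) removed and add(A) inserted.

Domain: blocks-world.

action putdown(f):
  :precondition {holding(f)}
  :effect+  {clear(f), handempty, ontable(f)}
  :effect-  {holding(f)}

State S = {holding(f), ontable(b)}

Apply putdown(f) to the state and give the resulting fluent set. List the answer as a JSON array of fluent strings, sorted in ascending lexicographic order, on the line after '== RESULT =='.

Compute (S \ del) ∪ add:
  pre ⊆ S: {holding(f)} ⊆ S  — applicable
  S \ del = {ontable(b)}
  ∪ add   = {clear(f), handempty, ontable(b), ontable(f)}

== RESULT ==
["clear(f)", "handempty", "ontable(b)", "ontable(f)"]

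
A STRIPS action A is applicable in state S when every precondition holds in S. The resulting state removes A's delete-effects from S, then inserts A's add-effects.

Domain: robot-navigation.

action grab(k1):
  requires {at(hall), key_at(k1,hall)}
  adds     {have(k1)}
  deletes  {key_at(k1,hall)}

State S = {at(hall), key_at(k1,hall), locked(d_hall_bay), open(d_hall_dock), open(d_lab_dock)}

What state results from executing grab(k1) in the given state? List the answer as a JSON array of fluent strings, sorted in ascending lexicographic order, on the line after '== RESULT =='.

Compute (S \ del) ∪ add:
  pre ⊆ S: {at(hall), key_at(k1,hall)} ⊆ S  — applicable
  S \ del = {at(hall), locked(d_hall_bay), open(d_hall_dock), open(d_lab_dock)}
  ∪ add   = {at(hall), have(k1), locked(d_hall_bay), open(d_hall_dock), open(d_lab_dock)}

== RESULT ==
["at(hall)", "have(k1)", "locked(d_hall_bay)", "open(d_hall_dock)", "open(d_lab_dock)"]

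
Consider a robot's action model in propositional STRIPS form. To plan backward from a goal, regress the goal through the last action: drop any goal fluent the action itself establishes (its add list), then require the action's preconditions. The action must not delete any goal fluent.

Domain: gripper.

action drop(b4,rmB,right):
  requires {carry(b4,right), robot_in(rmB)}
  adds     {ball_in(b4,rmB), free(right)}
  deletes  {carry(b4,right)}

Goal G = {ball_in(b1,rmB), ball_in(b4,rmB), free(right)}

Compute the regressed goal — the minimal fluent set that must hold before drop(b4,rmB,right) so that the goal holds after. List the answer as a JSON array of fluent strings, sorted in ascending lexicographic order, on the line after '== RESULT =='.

Regress:
  G ∩ del = {}  (empty — regression defined)
  G \ add = {ball_in(b1,rmB), ball_in(b4,rmB), free(right)} \ {ball_in(b4,rmB), free(right)} = {ball_in(b1,rmB)}
  ∪ pre   = {ball_in(b1,rmB)} ∪ {carry(b4,right), robot_in(rmB)}
          = {ball_in(b1,rmB), carry(b4,right), robot_in(rmB)}

== RESULT ==
["ball_in(b1,rmB)", "carry(b4,right)", "robot_in(rmB)"]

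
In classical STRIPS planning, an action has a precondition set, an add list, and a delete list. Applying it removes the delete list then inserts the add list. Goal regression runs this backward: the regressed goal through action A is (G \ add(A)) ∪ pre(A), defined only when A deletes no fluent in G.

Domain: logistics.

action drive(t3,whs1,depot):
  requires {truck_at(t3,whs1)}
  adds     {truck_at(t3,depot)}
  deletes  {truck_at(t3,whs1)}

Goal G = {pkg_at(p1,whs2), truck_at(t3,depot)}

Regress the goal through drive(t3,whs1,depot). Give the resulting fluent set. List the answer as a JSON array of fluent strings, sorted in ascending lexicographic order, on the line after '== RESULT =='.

Regress:
  G ∩ del = {}  (empty — regression defined)
  G \ add = {pkg_at(p1,whs2), truck_at(t3,depot)} \ {truck_at(t3,depot)} = {pkg_at(p1,whs2)}
  ∪ pre   = {pkg_at(p1,whs2)} ∪ {truck_at(t3,whs1)}
          = {pkg_at(p1,whs2), truck_at(t3,whs1)}

== RESULT ==
["pkg_at(p1,whs2)", "truck_at(t3,whs1)"]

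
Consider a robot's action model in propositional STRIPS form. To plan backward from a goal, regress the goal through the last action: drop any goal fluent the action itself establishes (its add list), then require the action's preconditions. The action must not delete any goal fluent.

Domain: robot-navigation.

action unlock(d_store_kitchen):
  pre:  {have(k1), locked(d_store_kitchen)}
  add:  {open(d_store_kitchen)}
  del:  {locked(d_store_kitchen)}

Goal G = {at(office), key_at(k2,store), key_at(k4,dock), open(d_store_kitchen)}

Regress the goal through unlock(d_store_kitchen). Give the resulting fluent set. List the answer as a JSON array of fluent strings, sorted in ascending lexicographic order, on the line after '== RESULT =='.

Regress:
  G ∩ del = {}  (empty — regression defined)
  G \ add = {at(office), key_at(k2,store), key_at(k4,dock), open(d_store_kitchen)} \ {open(d_store_kitchen)} = {at(office), key_at(k2,store), key_at(k4,dock)}
  ∪ pre   = {at(office), key_at(k2,store), key_at(k4,dock)} ∪ {have(k1), locked(d_store_kitchen)}
          = {at(office), have(k1), key_at(k2,store), key_at(k4,dock), locked(d_store_kitchen)}

== RESULT ==
["at(office)", "have(k1)", "key_at(k2,store)", "key_at(k4,dock)", "locked(d_store_kitchen)"]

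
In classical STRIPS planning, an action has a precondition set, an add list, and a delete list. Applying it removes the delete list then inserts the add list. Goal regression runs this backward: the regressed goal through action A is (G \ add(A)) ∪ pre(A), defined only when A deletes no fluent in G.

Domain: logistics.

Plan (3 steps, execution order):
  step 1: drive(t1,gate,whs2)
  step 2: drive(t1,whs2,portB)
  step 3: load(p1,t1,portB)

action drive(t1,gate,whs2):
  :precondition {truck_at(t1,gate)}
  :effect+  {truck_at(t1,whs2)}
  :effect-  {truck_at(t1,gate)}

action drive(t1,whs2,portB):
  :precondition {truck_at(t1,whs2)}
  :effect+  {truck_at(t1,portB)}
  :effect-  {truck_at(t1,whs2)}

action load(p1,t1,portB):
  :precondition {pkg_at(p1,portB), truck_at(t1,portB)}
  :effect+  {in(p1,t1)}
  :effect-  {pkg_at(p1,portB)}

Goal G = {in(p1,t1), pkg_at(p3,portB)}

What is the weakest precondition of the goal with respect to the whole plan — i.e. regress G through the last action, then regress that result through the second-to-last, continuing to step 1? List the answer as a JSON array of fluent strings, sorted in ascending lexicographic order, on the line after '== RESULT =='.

Regress step by step:
  through step 3 (load(p1,t1,portB)): drop {in(p1,t1)}, keep {pkg_at(p3,portB)}, require {pkg_at(p1,portB), truck_at(t1,portB)}
    → {pkg_at(p1,portB), pkg_at(p3,portB), truck_at(t1,portB)}
  through step 2 (drive(t1,whs2,portB)): drop {truck_at(t1,portB)}, keep {pkg_at(p1,portB), pkg_at(p3,portB)}, require {truck_at(t1,whs2)}
    → {pkg_at(p1,portB), pkg_at(p3,portB), truck_at(t1,whs2)}
  through step 1 (drive(t1,gate,whs2)): drop {truck_at(t1,whs2)}, keep {pkg_at(p1,portB), pkg_at(p3,portB)}, require {truck_at(t1,gate)}
    → {pkg_at(p1,portB), pkg_at(p3,portB), truck_at(t1,gate)}

== RESULT ==
["pkg_at(p1,portB)", "pkg_at(p3,portB)", "truck_at(t1,gate)"]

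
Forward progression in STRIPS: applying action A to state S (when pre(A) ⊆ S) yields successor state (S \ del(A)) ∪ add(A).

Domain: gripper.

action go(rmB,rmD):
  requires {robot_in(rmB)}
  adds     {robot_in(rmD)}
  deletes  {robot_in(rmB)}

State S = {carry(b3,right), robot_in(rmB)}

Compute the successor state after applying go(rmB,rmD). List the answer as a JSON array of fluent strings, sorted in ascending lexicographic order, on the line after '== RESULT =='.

Compute (S \ del) ∪ add:
  pre ⊆ S: {robot_in(rmB)} ⊆ S  — applicable
  S \ del = {carry(b3,right)}
  ∪ add   = {carry(b3,right), robot_in(rmD)}

== RESULT ==
["carry(b3,right)", "robot_in(rmD)"]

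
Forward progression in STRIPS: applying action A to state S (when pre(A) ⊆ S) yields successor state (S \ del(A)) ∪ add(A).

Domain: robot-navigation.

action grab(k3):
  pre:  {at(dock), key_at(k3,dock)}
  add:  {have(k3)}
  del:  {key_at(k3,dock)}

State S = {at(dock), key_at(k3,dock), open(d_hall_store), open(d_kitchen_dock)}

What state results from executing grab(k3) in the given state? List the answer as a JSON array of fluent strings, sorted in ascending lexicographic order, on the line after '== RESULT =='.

Compute (S \ del) ∪ add:
  pre ⊆ S: {at(dock), key_at(k3,dock)} ⊆ S  — applicable
  S \ del = {at(dock), open(d_hall_store), open(d_kitchen_dock)}
  ∪ add   = {at(dock), have(k3), open(d_hall_store), open(d_kitchen_dock)}

== RESULT ==
["at(dock)", "have(k3)", "open(d_hall_store)", "open(d_kitchen_dock)"]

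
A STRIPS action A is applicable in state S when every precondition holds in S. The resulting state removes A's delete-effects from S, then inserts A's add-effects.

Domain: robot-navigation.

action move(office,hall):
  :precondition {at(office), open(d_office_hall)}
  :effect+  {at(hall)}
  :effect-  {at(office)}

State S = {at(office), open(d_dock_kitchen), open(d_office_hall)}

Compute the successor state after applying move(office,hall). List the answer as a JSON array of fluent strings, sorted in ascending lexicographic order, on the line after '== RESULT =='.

Progress:
  pre ⊆ S: {at(office), open(d_office_hall)} ⊆ S  — applicable
  S \ del = {open(d_dock_kitchen), open(d_office_hall)}
  ∪ add   = {at(hall), open(d_dock_kitchen), open(d_office_hall)}

== RESULT ==
["at(hall)", "open(d_dock_kitchen)", "open(d_office_hall)"]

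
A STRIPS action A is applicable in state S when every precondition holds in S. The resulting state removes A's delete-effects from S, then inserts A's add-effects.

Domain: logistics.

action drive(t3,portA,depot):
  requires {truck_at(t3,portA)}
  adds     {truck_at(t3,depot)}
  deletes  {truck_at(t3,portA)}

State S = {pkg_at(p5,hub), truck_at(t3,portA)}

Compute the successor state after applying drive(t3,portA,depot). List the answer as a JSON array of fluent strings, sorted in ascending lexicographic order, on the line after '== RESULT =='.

Progress:
  pre ⊆ S: {truck_at(t3,portA)} ⊆ S  — applicable
  S \ del = {pkg_at(p5,hub)}
  ∪ add   = {pkg_at(p5,hub), truck_at(t3,depot)}

== RESULT ==
["pkg_at(p5,hub)", "truck_at(t3,depot)"]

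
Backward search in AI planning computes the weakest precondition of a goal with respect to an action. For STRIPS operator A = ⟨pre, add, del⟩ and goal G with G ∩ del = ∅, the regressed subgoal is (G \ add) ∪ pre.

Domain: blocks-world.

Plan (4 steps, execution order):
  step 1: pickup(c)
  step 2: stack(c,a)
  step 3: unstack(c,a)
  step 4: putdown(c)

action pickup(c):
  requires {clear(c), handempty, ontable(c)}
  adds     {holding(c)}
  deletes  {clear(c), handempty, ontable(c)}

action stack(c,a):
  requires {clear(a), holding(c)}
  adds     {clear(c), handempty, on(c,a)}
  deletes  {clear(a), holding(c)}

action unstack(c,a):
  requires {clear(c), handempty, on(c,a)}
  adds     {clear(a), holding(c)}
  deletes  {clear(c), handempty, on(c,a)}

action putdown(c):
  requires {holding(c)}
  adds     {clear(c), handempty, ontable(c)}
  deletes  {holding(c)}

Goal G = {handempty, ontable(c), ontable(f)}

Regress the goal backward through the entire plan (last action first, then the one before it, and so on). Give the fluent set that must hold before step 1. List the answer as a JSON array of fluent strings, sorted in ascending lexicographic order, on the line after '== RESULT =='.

Regress step by step:
  through step 4 (putdown(c)): drop {handempty, ontable(c)}, keep {ontable(f)}, require {holding(c)}
    → {holding(c), ontable(f)}
  through step 3 (unstack(c,a)): drop {holding(c)}, keep {ontable(f)}, require {clear(c), handempty, on(c,a)}
    → {clear(c), handempty, on(c,a), ontable(f)}
  through step 2 (stack(c,a)): drop {clear(c), handempty, on(c,a)}, keep {ontable(f)}, require {clear(a), holding(c)}
    → {clear(a), holding(c), ontable(f)}
  through step 1 (pickup(c)): drop {holding(c)}, keep {clear(a), ontable(f)}, require {clear(c), handempty, ontable(c)}
    → {clear(a), clear(c), handempty, ontable(c), ontable(f)}

== RESULT ==
["clear(a)", "clear(c)", "handempty", "ontable(c)", "ontable(f)"]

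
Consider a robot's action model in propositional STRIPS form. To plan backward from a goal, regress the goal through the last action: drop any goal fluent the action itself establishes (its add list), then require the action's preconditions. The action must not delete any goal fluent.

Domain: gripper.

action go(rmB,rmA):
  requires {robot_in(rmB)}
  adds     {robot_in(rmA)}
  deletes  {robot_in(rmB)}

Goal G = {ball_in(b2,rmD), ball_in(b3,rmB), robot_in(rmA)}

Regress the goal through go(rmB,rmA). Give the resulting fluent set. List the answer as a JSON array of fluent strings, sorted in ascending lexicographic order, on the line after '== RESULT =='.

Regress:
  G ∩ del = {}  (empty — regression defined)
  G \ add = {ball_in(b2,rmD), ball_in(b3,rmB), robot_in(rmA)} \ {robot_in(rmA)} = {ball_in(b2,rmD), ball_in(b3,rmB)}
  ∪ pre   = {ball_in(b2,rmD), ball_in(b3,rmB)} ∪ {robot_in(rmB)}
          = {ball_in(b2,rmD), ball_in(b3,rmB), robot_in(rmB)}

== RESULT ==
["ball_in(b2,rmD)", "ball_in(b3,rmB)", "robot_in(rmB)"]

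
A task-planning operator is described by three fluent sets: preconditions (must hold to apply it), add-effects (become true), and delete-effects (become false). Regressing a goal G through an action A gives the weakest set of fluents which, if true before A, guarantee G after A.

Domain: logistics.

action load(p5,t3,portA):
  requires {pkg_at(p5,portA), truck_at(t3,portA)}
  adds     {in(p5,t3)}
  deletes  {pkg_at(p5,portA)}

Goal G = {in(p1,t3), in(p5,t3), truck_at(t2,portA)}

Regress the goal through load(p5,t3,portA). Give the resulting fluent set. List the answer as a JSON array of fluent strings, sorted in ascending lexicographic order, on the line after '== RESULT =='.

Regress:
  G ∩ del = {}  (empty — regression defined)
  G \ add = {in(p1,t3), in(p5,t3), truck_at(t2,portA)} \ {in(p5,t3)} = {in(p1,t3), truck_at(t2,portA)}
  ∪ pre   = {in(p1,t3), truck_at(t2,portA)} ∪ {pkg_at(p5,portA), truck_at(t3,portA)}
          = {in(p1,t3), pkg_at(p5,portA), truck_at(t2,portA), truck_at(t3,portA)}

== RESULT ==
["in(p1,t3)", "pkg_at(p5,portA)", "truck_at(t2,portA)", "truck_at(t3,portA)"]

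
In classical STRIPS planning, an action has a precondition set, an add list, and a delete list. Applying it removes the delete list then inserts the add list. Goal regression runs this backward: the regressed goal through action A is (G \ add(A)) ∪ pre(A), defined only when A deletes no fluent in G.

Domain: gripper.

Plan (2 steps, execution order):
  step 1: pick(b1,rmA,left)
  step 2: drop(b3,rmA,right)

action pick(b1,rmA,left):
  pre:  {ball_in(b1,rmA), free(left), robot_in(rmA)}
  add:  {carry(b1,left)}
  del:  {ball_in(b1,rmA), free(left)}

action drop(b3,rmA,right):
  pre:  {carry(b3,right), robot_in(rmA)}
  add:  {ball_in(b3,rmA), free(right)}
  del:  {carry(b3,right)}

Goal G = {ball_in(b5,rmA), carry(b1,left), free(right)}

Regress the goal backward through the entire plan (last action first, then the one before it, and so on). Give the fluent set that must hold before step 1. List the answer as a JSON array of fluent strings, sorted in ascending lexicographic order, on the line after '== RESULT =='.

Work backward from the goal:
  through step 2 (drop(b3,rmA,right)): drop {free(right)}, keep {ball_in(b5,rmA), carry(b1,left)}, require {carry(b3,right), robot_in(rmA)}
    → {ball_in(b5,rmA), carry(b1,left), carry(b3,right), robot_in(rmA)}
  through step 1 (pick(b1,rmA,left)): drop {carry(b1,left)}, keep {ball_in(b5,rmA), carry(b3,right), robot_in(rmA)}, require {ball_in(b1,rmA), free(left), robot_in(rmA)}
    → {ball_in(b1,rmA), ball_in(b5,rmA), carry(b3,right), free(left), robot_in(rmA)}

== RESULT ==
["ball_in(b1,rmA)", "ball_in(b5,rmA)", "carry(b3,right)", "free(left)", "robot_in(rmA)"]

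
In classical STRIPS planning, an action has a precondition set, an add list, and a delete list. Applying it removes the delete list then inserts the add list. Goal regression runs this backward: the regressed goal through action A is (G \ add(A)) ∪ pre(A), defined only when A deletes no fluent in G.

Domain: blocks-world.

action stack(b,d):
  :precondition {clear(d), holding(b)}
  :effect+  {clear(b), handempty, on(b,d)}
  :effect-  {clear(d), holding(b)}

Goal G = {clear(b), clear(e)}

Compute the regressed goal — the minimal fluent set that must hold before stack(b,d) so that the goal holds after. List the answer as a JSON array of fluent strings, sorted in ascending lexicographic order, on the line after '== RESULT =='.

Regress:
  G ∩ del = {}  (empty — regression defined)
  G \ add = {clear(b), clear(e)} \ {clear(b), handempty, on(b,d)} = {clear(e)}
  ∪ pre   = {clear(e)} ∪ {clear(d), holding(b)}
          = {clear(d), clear(e), holding(b)}

== RESULT ==
["clear(d)", "clear(e)", "holding(b)"]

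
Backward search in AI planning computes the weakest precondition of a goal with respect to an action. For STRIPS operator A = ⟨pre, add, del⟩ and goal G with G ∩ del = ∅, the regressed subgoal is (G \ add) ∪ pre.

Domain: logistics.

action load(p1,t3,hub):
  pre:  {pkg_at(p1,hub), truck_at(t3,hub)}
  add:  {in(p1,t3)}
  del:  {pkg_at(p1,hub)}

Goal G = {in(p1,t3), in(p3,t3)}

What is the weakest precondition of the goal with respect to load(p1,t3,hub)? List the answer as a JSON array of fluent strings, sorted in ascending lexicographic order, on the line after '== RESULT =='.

Regress:
  G ∩ del = {}  (empty — regression defined)
  G \ add = {in(p1,t3), in(p3,t3)} \ {in(p1,t3)} = {in(p3,t3)}
  ∪ pre   = {in(p3,t3)} ∪ {pkg_at(p1,hub), truck_at(t3,hub)}
          = {in(p3,t3), pkg_at(p1,hub), truck_at(t3,hub)}

== RESULT ==
["in(p3,t3)", "pkg_at(p1,hub)", "truck_at(t3,hub)"]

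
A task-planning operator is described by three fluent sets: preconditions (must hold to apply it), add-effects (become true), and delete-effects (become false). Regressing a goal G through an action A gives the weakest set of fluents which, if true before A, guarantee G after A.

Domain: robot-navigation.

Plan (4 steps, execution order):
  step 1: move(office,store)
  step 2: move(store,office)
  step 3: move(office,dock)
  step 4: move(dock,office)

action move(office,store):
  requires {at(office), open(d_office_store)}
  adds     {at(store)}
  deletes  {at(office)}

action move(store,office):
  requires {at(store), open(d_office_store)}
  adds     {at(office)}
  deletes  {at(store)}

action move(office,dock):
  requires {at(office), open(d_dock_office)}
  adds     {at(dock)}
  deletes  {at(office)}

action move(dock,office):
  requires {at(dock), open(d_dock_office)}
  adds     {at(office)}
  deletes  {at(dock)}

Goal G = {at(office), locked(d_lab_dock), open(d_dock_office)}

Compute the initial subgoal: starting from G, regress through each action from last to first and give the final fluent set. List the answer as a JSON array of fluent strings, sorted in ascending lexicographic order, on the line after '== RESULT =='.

Work backward from the goal:
  through step 4 (move(dock,office)): drop {at(office)}, keep {locked(d_lab_dock), open(d_dock_office)}, require {at(dock), open(d_dock_office)}
    → {at(dock), locked(d_lab_dock), open(d_dock_office)}
  through step 3 (move(office,dock)): drop {at(dock)}, keep {locked(d_lab_dock), open(d_dock_office)}, require {at(office), open(d_dock_office)}
    → {at(office), locked(d_lab_dock), open(d_dock_office)}
  through step 2 (move(store,office)): drop {at(office)}, keep {locked(d_lab_dock), open(d_dock_office)}, require {at(store), open(d_office_store)}
    → {at(store), locked(d_lab_dock), open(d_dock_office), open(d_office_store)}
  through step 1 (move(office,store)): drop {at(store)}, keep {locked(d_lab_dock), open(d_dock_office), open(d_office_store)}, require {at(office), open(d_office_store)}
    → {at(office), locked(d_lab_dock), open(d_dock_office), open(d_office_store)}

== RESULT ==
["at(office)", "locked(d_lab_dock)", "open(d_dock_office)", "open(d_office_store)"]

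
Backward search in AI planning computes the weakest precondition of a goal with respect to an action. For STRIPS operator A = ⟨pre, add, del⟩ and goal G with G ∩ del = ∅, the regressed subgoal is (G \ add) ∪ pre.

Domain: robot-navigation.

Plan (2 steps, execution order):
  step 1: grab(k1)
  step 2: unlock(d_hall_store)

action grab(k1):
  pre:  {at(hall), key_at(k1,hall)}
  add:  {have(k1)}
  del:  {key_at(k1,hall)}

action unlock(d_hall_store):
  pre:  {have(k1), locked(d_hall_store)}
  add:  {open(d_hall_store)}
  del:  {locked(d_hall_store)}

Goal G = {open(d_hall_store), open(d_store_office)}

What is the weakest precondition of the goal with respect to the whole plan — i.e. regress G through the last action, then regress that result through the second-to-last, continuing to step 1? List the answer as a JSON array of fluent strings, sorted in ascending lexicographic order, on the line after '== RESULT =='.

Regress step by step:
  through step 2 (unlock(d_hall_store)): drop {open(d_hall_store)}, keep {open(d_store_office)}, require {have(k1), locked(d_hall_store)}
    → {have(k1), locked(d_hall_store), open(d_store_office)}
  through step 1 (grab(k1)): drop {have(k1)}, keep {locked(d_hall_store), open(d_store_office)}, require {at(hall), key_at(k1,hall)}
    → {at(hall), key_at(k1,hall), locked(d_hall_store), open(d_store_office)}

== RESULT ==
["at(hall)", "key_at(k1,hall)", "locked(d_hall_store)", "open(d_store_office)"]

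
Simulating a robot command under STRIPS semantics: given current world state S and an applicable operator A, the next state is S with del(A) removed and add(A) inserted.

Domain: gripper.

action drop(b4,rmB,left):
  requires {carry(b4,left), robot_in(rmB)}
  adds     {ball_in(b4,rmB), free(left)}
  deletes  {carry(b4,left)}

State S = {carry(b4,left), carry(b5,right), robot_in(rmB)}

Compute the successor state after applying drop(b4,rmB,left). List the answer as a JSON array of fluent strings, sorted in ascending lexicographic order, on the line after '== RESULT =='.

Progress:
  pre ⊆ S: {carry(b4,left), robot_in(rmB)} ⊆ S  — applicable
  S \ del = {carry(b5,right), robot_in(rmB)}
  ∪ add   = {ball_in(b4,rmB), carry(b5,right), free(left), robot_in(rmB)}

== RESULT ==
["ball_in(b4,rmB)", "carry(b5,right)", "free(left)", "robot_in(rmB)"]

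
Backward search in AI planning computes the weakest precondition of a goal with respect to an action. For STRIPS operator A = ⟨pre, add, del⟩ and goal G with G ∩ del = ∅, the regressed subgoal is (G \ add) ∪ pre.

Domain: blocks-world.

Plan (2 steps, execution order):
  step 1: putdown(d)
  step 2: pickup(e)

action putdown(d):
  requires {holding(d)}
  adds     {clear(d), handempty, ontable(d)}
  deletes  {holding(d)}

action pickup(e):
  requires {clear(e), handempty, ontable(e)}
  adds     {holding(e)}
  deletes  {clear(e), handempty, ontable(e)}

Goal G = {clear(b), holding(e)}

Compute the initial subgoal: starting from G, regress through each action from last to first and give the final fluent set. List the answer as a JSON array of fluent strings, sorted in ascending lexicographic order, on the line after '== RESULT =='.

Work backward from the goal:
  through step 2 (pickup(e)): drop {holding(e)}, keep {clear(b)}, require {clear(e), handempty, ontable(e)}
    → {clear(b), clear(e), handempty, ontable(e)}
  through step 1 (putdown(d)): drop {handempty}, keep {clear(b), clear(e), ontable(e)}, require {holding(d)}
    → {clear(b), clear(e), holding(d), ontable(e)}

== RESULT ==
["clear(b)", "clear(e)", "holding(d)", "ontable(e)"]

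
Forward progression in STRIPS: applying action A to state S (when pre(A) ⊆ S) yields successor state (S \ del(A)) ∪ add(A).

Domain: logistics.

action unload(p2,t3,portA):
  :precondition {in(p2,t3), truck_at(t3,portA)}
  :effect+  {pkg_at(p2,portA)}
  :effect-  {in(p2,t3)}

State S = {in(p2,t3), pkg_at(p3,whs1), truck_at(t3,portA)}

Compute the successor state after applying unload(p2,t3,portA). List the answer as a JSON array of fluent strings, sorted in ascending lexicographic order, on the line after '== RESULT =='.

Progress:
  pre ⊆ S: {in(p2,t3), truck_at(t3,portA)} ⊆ S  — applicable
  S \ del = {pkg_at(p3,whs1), truck_at(t3,portA)}
  ∪ add   = {pkg_at(p2,portA), pkg_at(p3,whs1), truck_at(t3,portA)}

== RESULT ==
["pkg_at(p2,portA)", "pkg_at(p3,whs1)", "truck_at(t3,portA)"]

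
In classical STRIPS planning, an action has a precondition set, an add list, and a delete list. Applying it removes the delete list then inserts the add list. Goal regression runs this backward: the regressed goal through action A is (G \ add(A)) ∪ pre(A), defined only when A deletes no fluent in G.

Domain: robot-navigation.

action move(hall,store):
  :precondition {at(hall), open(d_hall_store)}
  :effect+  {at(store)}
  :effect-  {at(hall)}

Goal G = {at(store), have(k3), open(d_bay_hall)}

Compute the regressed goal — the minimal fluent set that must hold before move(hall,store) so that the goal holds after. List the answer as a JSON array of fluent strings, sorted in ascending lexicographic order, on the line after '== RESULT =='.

Compute (G \ add) ∪ pre:
  G ∩ del = {}  (empty — regression defined)
  G \ add = {at(store), have(k3), open(d_bay_hall)} \ {at(store)} = {have(k3), open(d_bay_hall)}
  ∪ pre   = {have(k3), open(d_bay_hall)} ∪ {at(hall), open(d_hall_store)}
          = {at(hall), have(k3), open(d_bay_hall), open(d_hall_store)}

== RESULT ==
["at(hall)", "have(k3)", "open(d_bay_hall)", "open(d_hall_store)"]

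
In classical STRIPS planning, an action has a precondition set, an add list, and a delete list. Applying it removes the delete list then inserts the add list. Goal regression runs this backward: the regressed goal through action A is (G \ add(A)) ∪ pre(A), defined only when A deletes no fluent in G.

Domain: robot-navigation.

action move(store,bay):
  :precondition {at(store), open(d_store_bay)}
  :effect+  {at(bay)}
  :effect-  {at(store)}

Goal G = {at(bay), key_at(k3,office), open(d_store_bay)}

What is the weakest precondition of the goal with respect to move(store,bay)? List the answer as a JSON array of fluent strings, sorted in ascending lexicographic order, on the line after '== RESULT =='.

Regress:
  G ∩ del = {}  (empty — regression defined)
  G \ add = {at(bay), key_at(k3,office), open(d_store_bay)} \ {at(bay)} = {key_at(k3,office), open(d_store_bay)}
  ∪ pre   = {key_at(k3,office), open(d_store_bay)} ∪ {at(store), open(d_store_bay)}
          = {at(store), key_at(k3,office), open(d_store_bay)}

== RESULT ==
["at(store)", "key_at(k3,office)", "open(d_store_bay)"]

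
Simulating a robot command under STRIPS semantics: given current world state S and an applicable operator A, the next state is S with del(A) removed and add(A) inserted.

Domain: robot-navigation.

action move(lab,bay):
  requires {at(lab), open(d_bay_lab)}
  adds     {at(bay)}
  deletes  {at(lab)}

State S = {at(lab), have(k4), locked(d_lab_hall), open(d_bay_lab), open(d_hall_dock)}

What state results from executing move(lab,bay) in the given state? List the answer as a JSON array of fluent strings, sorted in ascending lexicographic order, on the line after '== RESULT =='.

Compute (S \ del) ∪ add:
  pre ⊆ S: {at(lab), open(d_bay_lab)} ⊆ S  — applicable
  S \ del = {have(k4), locked(d_lab_hall), open(d_bay_lab), open(d_hall_dock)}
  ∪ add   = {at(bay), have(k4), locked(d_lab_hall), open(d_bay_lab), open(d_hall_dock)}

== RESULT ==
["at(bay)", "have(k4)", "locked(d_lab_hall)", "open(d_bay_lab)", "open(d_hall_dock)"]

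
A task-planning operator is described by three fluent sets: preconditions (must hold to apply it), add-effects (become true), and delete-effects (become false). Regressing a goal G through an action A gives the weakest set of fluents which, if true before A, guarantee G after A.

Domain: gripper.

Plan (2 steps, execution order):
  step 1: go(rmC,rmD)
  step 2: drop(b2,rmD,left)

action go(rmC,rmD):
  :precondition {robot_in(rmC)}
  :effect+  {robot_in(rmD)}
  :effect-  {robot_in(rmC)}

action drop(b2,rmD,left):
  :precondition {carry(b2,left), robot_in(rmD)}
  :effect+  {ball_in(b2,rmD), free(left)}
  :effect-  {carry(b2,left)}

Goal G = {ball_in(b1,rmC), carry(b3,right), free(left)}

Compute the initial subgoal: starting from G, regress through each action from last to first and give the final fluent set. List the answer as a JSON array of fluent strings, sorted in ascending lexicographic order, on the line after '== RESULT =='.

Regress step by step:
  through step 2 (drop(b2,rmD,left)): drop {free(left)}, keep {ball_in(b1,rmC), carry(b3,right)}, require {carry(b2,left), robot_in(rmD)}
    → {ball_in(b1,rmC), carry(b2,left), carry(b3,right), robot_in(rmD)}
  through step 1 (go(rmC,rmD)): drop {robot_in(rmD)}, keep {ball_in(b1,rmC), carry(b2,left), carry(b3,right)}, require {robot_in(rmC)}
    → {ball_in(b1,rmC), carry(b2,left), carry(b3,right), robot_in(rmC)}

== RESULT ==
["ball_in(b1,rmC)", "carry(b2,left)", "carry(b3,right)", "robot_in(rmC)"]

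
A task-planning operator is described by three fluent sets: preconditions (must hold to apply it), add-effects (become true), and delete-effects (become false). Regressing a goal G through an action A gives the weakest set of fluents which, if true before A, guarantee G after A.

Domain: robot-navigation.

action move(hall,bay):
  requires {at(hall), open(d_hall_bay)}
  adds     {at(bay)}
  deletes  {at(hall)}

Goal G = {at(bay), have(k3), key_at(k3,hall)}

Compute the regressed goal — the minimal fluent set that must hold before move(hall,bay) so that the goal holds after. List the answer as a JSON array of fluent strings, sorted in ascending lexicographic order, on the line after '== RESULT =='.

Regress:
  G ∩ del = {}  (empty — regression defined)
  G \ add = {at(bay), have(k3), key_at(k3,hall)} \ {at(bay)} = {have(k3), key_at(k3,hall)}
  ∪ pre   = {have(k3), key_at(k3,hall)} ∪ {at(hall), open(d_hall_bay)}
          = {at(hall), have(k3), key_at(k3,hall), open(d_hall_bay)}

== RESULT ==
["at(hall)", "have(k3)", "key_at(k3,hall)", "open(d_hall_bay)"]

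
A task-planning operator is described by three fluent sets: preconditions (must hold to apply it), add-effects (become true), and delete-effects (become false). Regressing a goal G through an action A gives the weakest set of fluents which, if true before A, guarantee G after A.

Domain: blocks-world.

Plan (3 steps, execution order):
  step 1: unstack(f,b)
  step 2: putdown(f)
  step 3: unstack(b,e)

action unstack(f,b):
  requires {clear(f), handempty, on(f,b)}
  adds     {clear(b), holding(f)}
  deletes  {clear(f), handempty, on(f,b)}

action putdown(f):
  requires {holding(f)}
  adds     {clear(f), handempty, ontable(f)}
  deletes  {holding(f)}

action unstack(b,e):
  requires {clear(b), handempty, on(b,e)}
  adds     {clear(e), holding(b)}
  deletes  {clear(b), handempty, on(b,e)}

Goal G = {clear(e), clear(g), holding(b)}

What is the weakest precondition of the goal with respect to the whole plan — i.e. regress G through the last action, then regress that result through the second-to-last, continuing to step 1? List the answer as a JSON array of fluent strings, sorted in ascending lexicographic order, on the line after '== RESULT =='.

Regress step by step:
  through step 3 (unstack(b,e)): drop {clear(e), holding(b)}, keep {clear(g)}, require {clear(b), handempty, on(b,e)}
    → {clear(b), clear(g), handempty, on(b,e)}
  through step 2 (putdown(f)): drop {handempty}, keep {clear(b), clear(g), on(b,e)}, require {holding(f)}
    → {clear(b), clear(g), holding(f), on(b,e)}
  through step 1 (unstack(f,b)): drop {clear(b), holding(f)}, keep {clear(g), on(b,e)}, require {clear(f), handempty, on(f,b)}
    → {clear(f), clear(g), handempty, on(b,e), on(f,b)}

== RESULT ==
["clear(f)", "clear(g)", "handempty", "on(b,e)", "on(f,b)"]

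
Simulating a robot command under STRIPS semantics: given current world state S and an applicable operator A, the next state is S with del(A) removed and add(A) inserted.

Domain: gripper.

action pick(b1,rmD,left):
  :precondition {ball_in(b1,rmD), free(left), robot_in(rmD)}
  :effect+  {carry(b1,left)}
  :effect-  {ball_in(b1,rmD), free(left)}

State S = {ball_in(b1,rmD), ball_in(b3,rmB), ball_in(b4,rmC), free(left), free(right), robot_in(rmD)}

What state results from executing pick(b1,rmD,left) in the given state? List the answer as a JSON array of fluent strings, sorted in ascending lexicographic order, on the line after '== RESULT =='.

Progress:
  pre ⊆ S: {ball_in(b1,rmD), free(left), robot_in(rmD)} ⊆ S  — applicable
  S \ del = {ball_in(b3,rmB), ball_in(b4,rmC), free(right), robot_in(rmD)}
  ∪ add   = {ball_in(b3,rmB), ball_in(b4,rmC), carry(b1,left), free(right), robot_in(rmD)}

== RESULT ==
["ball_in(b3,rmB)", "ball_in(b4,rmC)", "carry(b1,left)", "free(right)", "robot_in(rmD)"]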